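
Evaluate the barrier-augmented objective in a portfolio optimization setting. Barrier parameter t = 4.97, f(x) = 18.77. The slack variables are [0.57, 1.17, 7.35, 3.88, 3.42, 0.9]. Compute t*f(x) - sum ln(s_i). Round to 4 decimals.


Step 1: Compute log-barrier.
ln values: [-0.5621, 0.157, 1.9947, 1.3558, 1.2296, -0.1054]
phi = -(-0.5621 + 0.157 + 1.9947 + 1.3558 + 1.2296 - 0.1054) = -4.0697
Step 2: Compute augmented objective.
t*f(x) = 4.97*18.77 = 93.2869
Total = 93.2869 - 4.0697 = 89.2172


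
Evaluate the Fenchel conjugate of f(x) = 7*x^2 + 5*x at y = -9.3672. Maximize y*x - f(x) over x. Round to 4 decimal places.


f*(y) = sup_x {y*x - a*x^2 - b*x} = sup_x {(y-b)*x - a*x^2}
FOC: (y - b) - 2a*x = 0 => x* = (y - b)/(2a)
x* = (-9.3672 - 5)/(2*7) = -1.0262
f*(-9.3672) = (y-b)^2/(4a) = (-9.3672 - 5)^2/(4*7)
= 206.4164/28 = 7.372


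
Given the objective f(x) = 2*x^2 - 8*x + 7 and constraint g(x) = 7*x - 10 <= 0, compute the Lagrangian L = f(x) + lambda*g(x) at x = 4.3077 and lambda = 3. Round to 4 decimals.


Step 1: Evaluate f(x).
f(4.3077) = 2*4.3077^2 - 8*4.3077 + 7 = 9.651
Step 2: Evaluate g(x).
g(4.3077) = 7*4.3077 - 10 = 20.1539
Step 3: Compute Lagrangian.
L = 9.651 + 3*20.1539 = 70.1127


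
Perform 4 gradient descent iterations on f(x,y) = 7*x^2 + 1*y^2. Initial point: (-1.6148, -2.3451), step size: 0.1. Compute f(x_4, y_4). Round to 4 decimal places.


Gradient descent on f(x,y) = 7*x^2 + 1*y^2.
Starting point: (-1.6148, -2.3451), alpha = 0.1
Step 1: grad_x = 2*7*-1.6148 = -22.6072, grad_y = 2*1*-2.3451 = -4.6902
  x_1 = -1.6148 - 0.1*-22.6072 = 0.6459
  y_1 = -2.3451 - 0.1*-4.6902 = -1.8761
Step 2: grad_x = 2*7*0.6459 = 9.0429, grad_y = 2*1*-1.8761 = -3.7522
  x_2 = 0.6459 - 0.1*9.0429 = -0.2584
  y_2 = -1.8761 - 0.1*-3.7522 = -1.5009
Step 3: grad_x = 2*7*-0.2584 = -3.6172, grad_y = 2*1*-1.5009 = -3.0017
  x_3 = -0.2584 - 0.1*-3.6172 = 0.1033
  y_3 = -1.5009 - 0.1*-3.0017 = -1.2007
Step 4: grad_x = 2*7*0.1033 = 1.4469, grad_y = 2*1*-1.2007 = -2.4014
  x_4 = 0.1033 - 0.1*1.4469 = -0.0413
  y_4 = -1.2007 - 0.1*-2.4014 = -0.9606
f(-0.0413, -0.9606) = 7*(-0.0413)^2 + 1*(-0.9606)^2 = 0.9346


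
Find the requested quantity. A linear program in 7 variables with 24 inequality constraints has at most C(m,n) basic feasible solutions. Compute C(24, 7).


Each vertex corresponds to some choice of n active constraints out of m, so the number of vertices is at most C(m, n) = m! / (n!(m-n)!).
m = 24, n = 7
Numerator: 24 * 23 * 22 * 21 * 20 * 19 * 18
Denominator: 7! = 5040
C(24, 7) = 346104


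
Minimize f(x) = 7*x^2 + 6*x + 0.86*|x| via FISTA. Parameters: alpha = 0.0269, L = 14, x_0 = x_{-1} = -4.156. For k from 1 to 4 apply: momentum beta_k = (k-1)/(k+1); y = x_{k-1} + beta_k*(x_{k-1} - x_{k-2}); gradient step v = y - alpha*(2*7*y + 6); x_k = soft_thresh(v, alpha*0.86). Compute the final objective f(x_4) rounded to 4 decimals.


FISTA on f(x) = 7*x^2 + 6*x + 0.86*|x|
L = 14, alpha = 0.0269
Iteration 1: beta = 0.0, y = -4.156 + 0.0*(-4.156 + 4.156) = -4.156
  grad(y) = -52.184, v = y - alpha*grad = -2.7523
  prox(v) = soft_thresh(-2.7523, 0.0231) = -2.7291
Iteration 2: beta = 0.3333, y = -2.7291 + 0.3333*(-2.7291 + 4.156) = -2.2535
  grad(y) = -25.5488, v = y - alpha*grad = -1.5662
  prox(v) = soft_thresh(-1.5662, 0.0231) = -1.5431
Iteration 3: beta = 0.5, y = -1.5431 + 0.5*(-1.5431 + 2.7291) = -0.9501
  grad(y) = -7.3011, v = y - alpha*grad = -0.7537
  prox(v) = soft_thresh(-0.7537, 0.0231) = -0.7305
Iteration 4: beta = 0.6, y = -0.7305 + 0.6*(-0.7305 + 1.5431) = -0.243
  grad(y) = 2.5978, v = y - alpha*grad = -0.3129
  prox(v) = soft_thresh(-0.3129, 0.0231) = -0.2898
f(x_4) = 7*(-0.2898)^2 + 6*(-0.2898) + 0.86*|-0.2898| = -0.9016


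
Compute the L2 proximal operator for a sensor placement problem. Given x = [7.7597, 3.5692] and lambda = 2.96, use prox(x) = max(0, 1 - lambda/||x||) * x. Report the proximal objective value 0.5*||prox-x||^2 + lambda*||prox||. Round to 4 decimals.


Step 1: Compute ||x||.
||x|| = 8.5412
Step 2: Compute scaling factor.
scale = max(0, 1 - 2.96/8.5412) = 0.6534
Step 3: prox(x) = [5.0705, 2.3323]
||prox(x)|| = 5.5812
Step 4: Proximal objective.
0.5*||prox-x||^2 = 4.3808
lambda*||prox|| = 16.5204
Total = 20.9012


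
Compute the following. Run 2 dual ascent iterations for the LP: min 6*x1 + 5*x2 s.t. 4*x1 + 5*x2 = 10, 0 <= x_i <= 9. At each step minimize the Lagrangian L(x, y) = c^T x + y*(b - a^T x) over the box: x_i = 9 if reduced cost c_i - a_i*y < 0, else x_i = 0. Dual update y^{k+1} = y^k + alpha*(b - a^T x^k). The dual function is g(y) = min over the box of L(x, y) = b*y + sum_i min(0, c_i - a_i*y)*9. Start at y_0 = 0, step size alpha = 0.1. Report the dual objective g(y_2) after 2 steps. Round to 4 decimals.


Dual ascent for LP: min 6*x1 + 5*x2, 4*x1 + 5*x2 = 10, 0 <= x_i <= 9
Step 1: y^k = 0.0, reduced costs: (6.0, 5.0)
  x^k = (0.0, 0.0), subgradient = b - a^T x = 10.0
  y^{k+1} = 0.0 + 0.1*10.0 = 1.0
Step 2: y^k = 1.0, reduced costs: (2.0, 0.0)
  x^k = (0.0, 0.0), subgradient = b - a^T x = 10.0
  y^{k+1} = 1.0 + 0.1*10.0 = 2.0
Dual objective at y_2 = 2.0: reduced costs (-2.0, -5.0), box minimizer x = (9.0, 9.0)
g(y_2) = b*y + (c1 - a1*y)*x1 + (c2 - a2*y)*x2 = 10*2.0 + (-2.0)*9.0 + (-5.0)*9.0 = 20.0 - 18.0 - 45.0 = -43.0


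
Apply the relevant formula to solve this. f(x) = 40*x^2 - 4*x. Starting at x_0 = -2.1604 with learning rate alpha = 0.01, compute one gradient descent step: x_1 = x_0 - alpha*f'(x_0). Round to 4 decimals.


We compute the gradient at x_0 and apply the update.
f'(x) = 80*x - 4
f'(-2.1604) = 80*-2.1604 - 4 = -176.832
x_1 = -2.1604 - 0.01*-176.832 = -0.3921


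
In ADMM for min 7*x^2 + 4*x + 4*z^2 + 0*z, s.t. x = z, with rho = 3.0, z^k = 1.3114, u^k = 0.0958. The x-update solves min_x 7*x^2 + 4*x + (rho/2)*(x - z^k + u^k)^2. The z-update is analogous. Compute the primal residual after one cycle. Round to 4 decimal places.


ADMM iteration with rho = 3.0, z^k = 1.3114, u^k = 0.0958
Step 1: x-update.
Minimize 7*x^2 + 4*x + (3.0/2)*(x - 1.3114 + 0.0958)^2
FOC: (2*7 + 3.0)*x = -4 + 3.0*(1.3114 - 0.0958)
x^{k+1} = -0.0208
Step 2: z-update.
Minimize 4*z^2 + 0*z + (3.0/2)*(-0.0208 - z + 0.0958)^2
FOC: (2*4 + 3.0)*z = 0 + 3.0*(-0.0208 + 0.0958)
z^{k+1} = 0.0205
Step 3: u-update.
u^{k+1} = 0.0958 - 0.0208 - 0.0205 = 0.0546
Step 4: Primal residual = |-0.0208 - 0.0205| = 0.0412


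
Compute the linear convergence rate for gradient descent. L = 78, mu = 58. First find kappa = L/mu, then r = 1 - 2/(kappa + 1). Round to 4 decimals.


Step 1: Compute the condition number.
kappa = L/mu = 78/58 = 1.3448
Step 2: Compute the convergence rate.
r = 1 - 2/(kappa + 1) = 1 - 2*mu/(L + mu) = (L - mu)/(L + mu) = 20/136 = 0.1471


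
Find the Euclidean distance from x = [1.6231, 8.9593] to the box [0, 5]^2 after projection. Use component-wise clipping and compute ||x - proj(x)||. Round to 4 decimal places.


Project each component onto [0, 5].
clip(1.6231) = 1.6231, clip(8.9593) = 5.0
Projection = [1.6231, 5.0]
Squared diffs: [0.0, 15.6761]
Distance = sqrt(15.6761) = 3.9593


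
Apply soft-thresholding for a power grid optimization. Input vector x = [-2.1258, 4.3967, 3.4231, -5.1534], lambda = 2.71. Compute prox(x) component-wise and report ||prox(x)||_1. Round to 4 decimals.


Soft-thresholding with lambda = 2.71:
prox(-2.1258) = sign(-2.1258)*max(|-2.1258| - 2.71, 0) = 0.0
prox(4.3967) = sign(4.3967)*max(|4.3967| - 2.71, 0) = 1.6867
prox(3.4231) = sign(3.4231)*max(|3.4231| - 2.71, 0) = 0.7131
prox(-5.1534) = sign(-5.1534)*max(|-5.1534| - 2.71, 0) = -2.4434
prox(x) = [0.0, 1.6867, 0.7131, -2.4434]
||prox(x)||_1 = 0.0 + 1.6867 + 0.7131 + 2.4434 = 4.8432


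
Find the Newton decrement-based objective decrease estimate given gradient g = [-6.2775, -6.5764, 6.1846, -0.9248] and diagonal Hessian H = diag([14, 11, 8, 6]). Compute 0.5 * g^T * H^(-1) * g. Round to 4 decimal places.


Step 1: H is diagonal, so H^(-1) * g = [-0.4484, -0.5979, 0.7731, -0.1541].
Step 2: g^T H^(-1) g = sum_i g_i^2 / H_ii
  = (-6.2775)^2/14 + (-6.5764)^2/11 + (6.1846)^2/8 + (-0.9248)^2/6
  = 2.8148 + 3.9317 + 4.7812 + 0.1425 = 11.6702
Step 3: Objective decrease = 0.5 * g^T H^(-1) g = 5.8351


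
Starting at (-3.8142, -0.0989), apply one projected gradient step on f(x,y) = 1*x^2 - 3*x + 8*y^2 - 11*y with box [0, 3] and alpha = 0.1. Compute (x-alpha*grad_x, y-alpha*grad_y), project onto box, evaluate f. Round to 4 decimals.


Step 1: Compute gradient at (-3.8142, -0.0989).
grad_x = 2*1*-3.8142 - 3 = -10.6284
grad_y = 2*8*-0.0989 - 11 = -12.5824
Step 2: Gradient step.
x_raw = -3.8142 - 0.1*-10.6284 = -2.7514
y_raw = -0.0989 - 0.1*-12.5824 = 1.1593
Step 3: Project onto [0, 3].
x_proj = clip(-2.7514) = 0.0
y_proj = clip(1.1593) = 1.1593
Step 4: Evaluate f.
f(0.0, 1.1593) = -2.0002


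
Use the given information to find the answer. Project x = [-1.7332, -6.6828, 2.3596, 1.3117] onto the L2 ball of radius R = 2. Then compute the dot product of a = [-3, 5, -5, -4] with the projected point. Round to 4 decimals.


Step 1: Compute ||x|| (intermediates to 6 decimals).
||x|| = sqrt((-1.7332)^2 + (-6.6828)^2 + 2.3596^2 + 1.3117^2) = 7.412966
Step 2: Project.
Since ||x|| > R, scale = R/||x|| = 2/7.412966 = 0.269798, proj(x) = scale * x
proj(x) = [-0.467614, -1.803006, 0.636615, 0.353894]
Step 3: Dot product.
a^T * proj(x) = -3*(-0.467614) + 5*(-1.803006) - 5*0.636615 - 4*0.353894 = -12.2108


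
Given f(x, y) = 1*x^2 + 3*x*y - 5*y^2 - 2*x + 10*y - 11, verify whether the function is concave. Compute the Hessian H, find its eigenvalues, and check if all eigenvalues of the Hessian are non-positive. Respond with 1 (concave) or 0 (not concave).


The Hessian of f(x,y) = 1*x^2 + 3*x*y - 5*y^2 - 2*x + 10*y - 11 is:
H = [[2, 3], [3, -10]]
Trace = 2 - 10 = -8
Determinant = 2*-10 - (3)^2 = -29
Discriminant = (-8)^2 - 4*-29 = 180.0
Eigenvalues: lambda_1 = -10.7082, lambda_2 = 2.7082
The function is not concave.

0


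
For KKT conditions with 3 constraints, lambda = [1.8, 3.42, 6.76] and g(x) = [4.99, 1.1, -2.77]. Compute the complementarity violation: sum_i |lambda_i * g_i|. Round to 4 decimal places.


KKT complementary slackness check:
lambda_1 * g_1 = 1.8 * 4.99 = 8.982
lambda_2 * g_2 = 3.42 * 1.1 = 3.762
lambda_3 * g_3 = 6.76 * -2.77 = -18.7252
Total violation = 8.982 + 3.762 + 18.7252 = 31.4692


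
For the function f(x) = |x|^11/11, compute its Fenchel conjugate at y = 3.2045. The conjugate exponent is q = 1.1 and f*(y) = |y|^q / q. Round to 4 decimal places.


The conjugate exponent q satisfies 1/p + 1/q = 1.
p = 11, so q = 11/(11 - 1) = 1.1
|y|^q = 3.2045^1.1 = 3.6003
f*(3.2045) = 3.6003 / 1.1 = 3.273


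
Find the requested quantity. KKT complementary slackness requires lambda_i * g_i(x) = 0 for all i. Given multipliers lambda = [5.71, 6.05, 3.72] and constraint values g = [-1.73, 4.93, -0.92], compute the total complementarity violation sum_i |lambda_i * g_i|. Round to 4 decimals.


KKT complementary slackness check:
lambda_1 * g_1 = 5.71 * -1.73 = -9.8783
lambda_2 * g_2 = 6.05 * 4.93 = 29.8265
lambda_3 * g_3 = 3.72 * -0.92 = -3.4224
Total violation = 9.8783 + 29.8265 + 3.4224 = 43.1272


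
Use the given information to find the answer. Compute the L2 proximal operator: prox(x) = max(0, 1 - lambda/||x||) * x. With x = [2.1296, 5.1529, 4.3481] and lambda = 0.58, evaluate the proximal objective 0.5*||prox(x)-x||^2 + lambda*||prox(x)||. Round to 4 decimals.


Step 1: Compute ||x||.
||x|| = 7.0706
Step 2: Compute scaling factor.
scale = max(0, 1 - 0.58/7.0706) = 0.918
Step 3: prox(x) = [1.9549, 4.7302, 3.9914]
||prox(x)|| = 6.4906
Step 4: Proximal objective.
0.5*||prox-x||^2 = 0.1682
lambda*||prox|| = 3.7645
Total = 3.9328


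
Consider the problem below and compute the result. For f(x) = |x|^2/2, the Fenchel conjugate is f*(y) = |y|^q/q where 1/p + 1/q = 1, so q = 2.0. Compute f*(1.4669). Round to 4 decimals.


The conjugate exponent q satisfies 1/p + 1/q = 1.
p = 2, so q = 2/(2 - 1) = 2.0
|y|^q = 1.4669^2.0 = 2.1518
f*(1.4669) = 2.1518 / 2.0 = 1.0759


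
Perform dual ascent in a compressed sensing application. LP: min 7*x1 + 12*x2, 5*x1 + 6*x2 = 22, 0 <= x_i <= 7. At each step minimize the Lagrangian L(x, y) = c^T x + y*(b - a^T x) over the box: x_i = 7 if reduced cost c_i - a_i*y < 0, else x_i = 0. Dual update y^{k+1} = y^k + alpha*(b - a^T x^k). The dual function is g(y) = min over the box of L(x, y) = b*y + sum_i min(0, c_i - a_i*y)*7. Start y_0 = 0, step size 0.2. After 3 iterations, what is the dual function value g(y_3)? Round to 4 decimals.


Dual ascent for LP: min 7*x1 + 12*x2, 5*x1 + 6*x2 = 22, 0 <= x_i <= 7
Step 1: y^k = 0.0, reduced costs: (7.0, 12.0)
  x^k = (0.0, 0.0), subgradient = b - a^T x = 22.0
  y^{k+1} = 0.0 + 0.2*22.0 = 4.4
Step 2: y^k = 4.4, reduced costs: (-15.0, -14.4)
  x^k = (7.0, 7.0), subgradient = b - a^T x = -55.0
  y^{k+1} = 4.4 + 0.2*-55.0 = -6.6
Step 3: y^k = -6.6, reduced costs: (40.0, 51.6)
  x^k = (0.0, 0.0), subgradient = b - a^T x = 22.0
  y^{k+1} = -6.6 + 0.2*22.0 = -2.2
Dual objective at y_3 = -2.2: reduced costs (18.0, 25.2), box minimizer x = (0.0, 0.0)
g(y_3) = b*y + (c1 - a1*y)*x1 + (c2 - a2*y)*x2 = 22*(-2.2) + 18.0*0.0 + 25.2*0.0 = -48.4 + 0.0 + 0.0 = -48.4


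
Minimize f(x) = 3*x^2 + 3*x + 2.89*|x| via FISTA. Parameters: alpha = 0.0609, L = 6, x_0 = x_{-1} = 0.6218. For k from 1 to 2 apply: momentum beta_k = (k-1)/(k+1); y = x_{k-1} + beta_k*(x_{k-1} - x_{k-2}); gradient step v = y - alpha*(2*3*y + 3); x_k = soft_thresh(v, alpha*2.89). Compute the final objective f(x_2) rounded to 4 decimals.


FISTA on f(x) = 3*x^2 + 3*x + 2.89*|x|
L = 6, alpha = 0.0609
Iteration 1: beta = 0.0, y = 0.6218 + 0.0*(0.6218 - 0.6218) = 0.6218
  grad(y) = 6.7308, v = y - alpha*grad = 0.2119
  prox(v) = soft_thresh(0.2119, 0.176) = 0.0359
Iteration 2: beta = 0.3333, y = 0.0359 + 0.3333*(0.0359 - 0.6218) = -0.1594
  grad(y) = 2.0435, v = y - alpha*grad = -0.2839
  prox(v) = soft_thresh(-0.2839, 0.176) = -0.1079
f(x_2) = 3*(-0.1079)^2 + 3*(-0.1079) + 2.89*|-0.1079| = 0.023


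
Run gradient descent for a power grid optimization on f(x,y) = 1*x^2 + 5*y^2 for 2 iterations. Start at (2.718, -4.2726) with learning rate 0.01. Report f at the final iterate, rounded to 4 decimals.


Gradient descent on f(x,y) = 1*x^2 + 5*y^2.
Starting point: (2.718, -4.2726), alpha = 0.01
Step 1: grad_x = 2*1*2.718 = 5.436, grad_y = 2*5*-4.2726 = -42.726
  x_1 = 2.718 - 0.01*5.436 = 2.6636
  y_1 = -4.2726 - 0.01*-42.726 = -3.8453
Step 2: grad_x = 2*1*2.6636 = 5.3273, grad_y = 2*5*-3.8453 = -38.4534
  x_2 = 2.6636 - 0.01*5.3273 = 2.6104
  y_2 = -3.8453 - 0.01*-38.4534 = -3.4608
f(2.6104, -3.4608) = 1*2.6104^2 + 5*(-3.4608)^2 = 66.6999


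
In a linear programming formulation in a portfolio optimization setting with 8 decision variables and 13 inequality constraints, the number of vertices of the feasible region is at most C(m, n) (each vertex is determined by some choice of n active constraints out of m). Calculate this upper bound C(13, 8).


Each vertex corresponds to some choice of n active constraints out of m, so the number of vertices is at most C(m, n) = m! / (n!(m-n)!).
m = 13, n = 8
Numerator: 13 * 12 * 11 * 10 * 9 * 8 * 7 * 6
Denominator: 8! = 40320
C(13, 8) = 1287


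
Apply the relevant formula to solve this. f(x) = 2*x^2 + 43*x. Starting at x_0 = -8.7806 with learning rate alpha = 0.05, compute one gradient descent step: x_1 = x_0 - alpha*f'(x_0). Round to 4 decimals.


We compute the gradient at x_0 and apply the update.
f'(x) = 4*x + 43
f'(-8.7806) = 4*-8.7806 + 43 = 7.8776
x_1 = -8.7806 - 0.05*7.8776 = -9.1745


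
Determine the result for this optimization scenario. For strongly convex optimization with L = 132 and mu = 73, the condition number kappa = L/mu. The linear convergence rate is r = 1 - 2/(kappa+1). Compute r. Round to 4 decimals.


Step 1: Compute the condition number.
kappa = L/mu = 132/73 = 1.8082
Step 2: Compute the convergence rate.
r = 1 - 2/(kappa + 1) = 1 - 2*mu/(L + mu) = (L - mu)/(L + mu) = 59/205 = 0.2878


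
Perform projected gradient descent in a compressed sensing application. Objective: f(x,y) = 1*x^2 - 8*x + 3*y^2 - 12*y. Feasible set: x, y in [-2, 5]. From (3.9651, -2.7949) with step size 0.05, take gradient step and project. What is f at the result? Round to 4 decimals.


Step 1: Compute gradient at (3.9651, -2.7949).
grad_x = 2*1*3.9651 - 8 = -0.0698
grad_y = 2*3*-2.7949 - 12 = -28.7694
Step 2: Gradient step.
x_raw = 3.9651 - 0.05*-0.0698 = 3.9686
y_raw = -2.7949 - 0.05*-28.7694 = -1.3564
Step 3: Project onto [-2, 5].
x_proj = clip(3.9686) = 3.9686
y_proj = clip(-1.3564) = -1.3564
Step 4: Evaluate f.
f(3.9686, -1.3564) = 5.7979


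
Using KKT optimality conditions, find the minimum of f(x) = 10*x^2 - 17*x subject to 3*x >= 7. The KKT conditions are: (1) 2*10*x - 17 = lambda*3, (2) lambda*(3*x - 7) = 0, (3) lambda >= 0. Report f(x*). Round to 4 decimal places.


Step 1: Try lambda = 0 (constraint inactive).
x_unc = 17/(2*10) = 0.85
Check: 3*0.85 = 2.55 < 7 -- violated!
Step 2: Constraint must be active: 3*x = 7
x* = 7/3 = 2.3333 (rounded; the exact value 7/3 is used below)
lambda = (2*10*(7/3) - 17)/3 = 9.8889
Step 3: Compute optimal value.
f(x*) = 10*(7/3)^2 - 17*(7/3) = 14.7778


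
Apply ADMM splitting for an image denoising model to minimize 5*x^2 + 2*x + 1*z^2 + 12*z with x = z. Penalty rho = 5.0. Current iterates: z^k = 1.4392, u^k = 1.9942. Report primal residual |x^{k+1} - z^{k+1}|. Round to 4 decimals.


ADMM iteration with rho = 5.0, z^k = 1.4392, u^k = 1.9942
Step 1: x-update.
Minimize 5*x^2 + 2*x + (5.0/2)*(x - 1.4392 + 1.9942)^2
FOC: (2*5 + 5.0)*x = -2 + 5.0*(1.4392 - 1.9942)
x^{k+1} = -0.3183
Step 2: z-update.
Minimize 1*z^2 + 12*z + (5.0/2)*(-0.3183 - z + 1.9942)^2
FOC: (2*1 + 5.0)*z = -12 + 5.0*(-0.3183 + 1.9942)
z^{k+1} = -0.5172
Step 3: u-update.
u^{k+1} = 1.9942 - 0.3183 + 0.5172 = 2.1931
Step 4: Primal residual = |-0.3183 + 0.5172| = 0.1989


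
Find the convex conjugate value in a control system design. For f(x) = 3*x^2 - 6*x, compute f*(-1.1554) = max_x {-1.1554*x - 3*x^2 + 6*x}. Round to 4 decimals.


f*(y) = sup_x {y*x - a*x^2 - b*x} = sup_x {(y-b)*x - a*x^2}
FOC: (y - b) - 2a*x = 0 => x* = (y - b)/(2a)
x* = (-1.1554 + 6)/(2*3) = 0.8074
f*(-1.1554) = (y-b)^2/(4a) = (-1.1554 + 6)^2/(4*3)
= 23.4701/12 = 1.9558


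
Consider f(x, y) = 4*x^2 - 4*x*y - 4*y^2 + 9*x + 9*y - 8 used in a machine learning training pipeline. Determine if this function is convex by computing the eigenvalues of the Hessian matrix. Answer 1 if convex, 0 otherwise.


The Hessian of f(x,y) = 4*x^2 - 4*x*y - 4*y^2 + 9*x + 9*y - 8 is:
H = [[8, -4], [-4, -8]]
Trace = 8 - 8 = 0
Determinant = 8*-8 - (-4)^2 = -80
Discriminant = (0)^2 - 4*-80 = 320.0
Eigenvalues: lambda_1 = -8.9443, lambda_2 = 8.9443
The function is not convex.

0


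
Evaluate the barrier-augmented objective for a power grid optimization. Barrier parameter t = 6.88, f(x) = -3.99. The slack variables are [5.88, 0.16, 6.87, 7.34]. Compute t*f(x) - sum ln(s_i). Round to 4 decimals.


Step 1: Compute log-barrier.
ln values: [1.7716, -1.8326, 1.9272, 1.9933]
phi = -(1.7716 - 1.8326 + 1.9272 + 1.9933) = -3.8595
Step 2: Compute augmented objective.
t*f(x) = 6.88*-3.99 = -27.4512
Total = -27.4512 - 3.8595 = -31.3107


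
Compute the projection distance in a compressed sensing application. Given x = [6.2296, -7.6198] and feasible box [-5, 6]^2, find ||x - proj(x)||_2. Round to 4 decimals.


Project each component onto [-5, 6].
clip(6.2296) = 6.0, clip(-7.6198) = -5.0
Projection = [6.0, -5.0]
Squared diffs: [0.0527, 6.8634]
Distance = sqrt(6.9161) = 2.6298


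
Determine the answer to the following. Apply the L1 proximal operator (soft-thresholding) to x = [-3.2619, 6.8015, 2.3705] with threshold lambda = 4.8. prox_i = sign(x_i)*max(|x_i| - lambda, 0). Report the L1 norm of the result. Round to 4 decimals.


Soft-thresholding with lambda = 4.8:
prox(-3.2619) = sign(-3.2619)*max(|-3.2619| - 4.8, 0) = 0.0
prox(6.8015) = sign(6.8015)*max(|6.8015| - 4.8, 0) = 2.0015
prox(2.3705) = sign(2.3705)*max(|2.3705| - 4.8, 0) = 0.0
prox(x) = [0.0, 2.0015, 0.0]
||prox(x)||_1 = 0.0 + 2.0015 + 0.0 = 2.0015


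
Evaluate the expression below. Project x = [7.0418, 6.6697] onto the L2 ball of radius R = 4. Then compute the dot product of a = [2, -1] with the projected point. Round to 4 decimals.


Step 1: Compute ||x|| (intermediates to 6 decimals).
||x|| = sqrt(7.0418^2 + 6.6697^2) = 9.699064
Step 2: Project.
Since ||x|| > R, scale = R/||x|| = 4/9.699064 = 0.412411, proj(x) = scale * x
proj(x) = [2.904116, 2.750658]
Step 3: Dot product.
a^T * proj(x) = 2*2.904116 - 1*2.750658 = 3.0576


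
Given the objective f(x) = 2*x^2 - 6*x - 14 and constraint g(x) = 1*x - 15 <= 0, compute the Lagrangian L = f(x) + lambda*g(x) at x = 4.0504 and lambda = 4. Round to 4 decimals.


Step 1: Evaluate f(x).
f(4.0504) = 2*4.0504^2 - 6*4.0504 - 14 = -5.4909
Step 2: Evaluate g(x).
g(4.0504) = 1*4.0504 - 15 = -10.9496
Step 3: Compute Lagrangian.
L = -5.4909 + 4*-10.9496 = -49.2893


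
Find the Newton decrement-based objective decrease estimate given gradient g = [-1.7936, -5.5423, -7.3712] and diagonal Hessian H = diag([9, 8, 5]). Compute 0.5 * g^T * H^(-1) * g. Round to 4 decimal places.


Step 1: H is diagonal, so H^(-1) * g = [-0.1993, -0.6928, -1.4742].
Step 2: g^T H^(-1) g = sum_i g_i^2 / H_ii
  = (-1.7936)^2/9 + (-5.5423)^2/8 + (-7.3712)^2/5
  = 0.3574 + 3.8396 + 10.8669 = 15.064
Step 3: Objective decrease = 0.5 * g^T H^(-1) g = 7.532


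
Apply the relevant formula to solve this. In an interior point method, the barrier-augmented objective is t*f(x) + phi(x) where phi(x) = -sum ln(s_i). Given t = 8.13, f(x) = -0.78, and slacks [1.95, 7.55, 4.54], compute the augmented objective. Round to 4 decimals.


Step 1: Compute log-barrier.
ln values: [0.6678, 2.0215, 1.5129]
phi = -(0.6678 + 2.0215 + 1.5129) = -4.2023
Step 2: Compute augmented objective.
t*f(x) = 8.13*-0.78 = -6.3414
Total = -6.3414 - 4.2023 = -10.5437


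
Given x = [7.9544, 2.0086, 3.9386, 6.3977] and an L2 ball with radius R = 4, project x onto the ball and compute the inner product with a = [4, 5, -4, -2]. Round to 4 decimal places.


Step 1: Compute ||x|| (intermediates to 6 decimals).
||x|| = sqrt(7.9544^2 + 2.0086^2 + 3.9386^2 + 6.3977^2) = 11.124302
Step 2: Project.
Since ||x|| > R, scale = R/||x|| = 4/11.124302 = 0.359573, proj(x) = scale * x
proj(x) = [2.860187, 0.722238, 1.416214, 2.30044]
Step 3: Dot product.
a^T * proj(x) = 4*2.860187 + 5*0.722238 - 4*1.416214 - 2*2.30044 = 4.7862


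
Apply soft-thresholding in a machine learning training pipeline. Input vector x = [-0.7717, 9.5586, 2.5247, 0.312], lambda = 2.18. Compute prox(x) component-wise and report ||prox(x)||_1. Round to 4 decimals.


Soft-thresholding with lambda = 2.18:
prox(-0.7717) = sign(-0.7717)*max(|-0.7717| - 2.18, 0) = 0.0
prox(9.5586) = sign(9.5586)*max(|9.5586| - 2.18, 0) = 7.3786
prox(2.5247) = sign(2.5247)*max(|2.5247| - 2.18, 0) = 0.3447
prox(0.312) = sign(0.312)*max(|0.312| - 2.18, 0) = 0.0
prox(x) = [0.0, 7.3786, 0.3447, 0.0]
||prox(x)||_1 = 0.0 + 7.3786 + 0.3447 + 0.0 = 7.7233


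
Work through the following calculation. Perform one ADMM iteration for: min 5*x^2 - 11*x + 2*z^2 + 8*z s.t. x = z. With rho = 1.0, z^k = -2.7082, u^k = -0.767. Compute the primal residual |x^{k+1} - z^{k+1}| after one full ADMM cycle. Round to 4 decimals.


ADMM iteration with rho = 1.0, z^k = -2.7082, u^k = -0.767
Step 1: x-update.
Minimize 5*x^2 - 11*x + (1.0/2)*(x + 2.7082 - 0.767)^2
FOC: (2*5 + 1.0)*x = 11 + 1.0*(-2.7082 + 0.767)
x^{k+1} = 0.8235
Step 2: z-update.
Minimize 2*z^2 + 8*z + (1.0/2)*(0.8235 - z - 0.767)^2
FOC: (2*2 + 1.0)*z = -8 + 1.0*(0.8235 - 0.767)
z^{k+1} = -1.5887
Step 3: u-update.
u^{k+1} = -0.767 + 0.8235 + 1.5887 = 1.6452
Step 4: Primal residual = |0.8235 + 1.5887| = 2.4122


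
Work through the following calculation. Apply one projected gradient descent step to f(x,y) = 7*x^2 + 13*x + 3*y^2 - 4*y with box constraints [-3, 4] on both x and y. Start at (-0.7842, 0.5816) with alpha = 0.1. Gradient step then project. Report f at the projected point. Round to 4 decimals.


Step 1: Compute gradient at (-0.7842, 0.5816).
grad_x = 2*7*-0.7842 + 13 = 2.0212
grad_y = 2*3*0.5816 - 4 = -0.5104
Step 2: Gradient step.
x_raw = -0.7842 - 0.1*2.0212 = -0.9863
y_raw = 0.5816 - 0.1*-0.5104 = 0.6326
Step 3: Project onto [-3, 4].
x_proj = clip(-0.9863) = -0.9863
y_proj = clip(0.6326) = 0.6326
Step 4: Evaluate f.
f(-0.9863, 0.6326) = -7.3422


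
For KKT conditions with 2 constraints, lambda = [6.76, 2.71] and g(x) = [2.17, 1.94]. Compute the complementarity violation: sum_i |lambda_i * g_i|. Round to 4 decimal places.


KKT complementary slackness check:
lambda_1 * g_1 = 6.76 * 2.17 = 14.6692
lambda_2 * g_2 = 2.71 * 1.94 = 5.2574
Total violation = 14.6692 + 5.2574 = 19.9266


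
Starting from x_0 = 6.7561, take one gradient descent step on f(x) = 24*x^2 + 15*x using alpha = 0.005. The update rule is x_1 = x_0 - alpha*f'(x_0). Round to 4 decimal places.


We compute the gradient at x_0 and apply the update.
f'(x) = 48*x + 15
f'(6.7561) = 48*6.7561 + 15 = 339.2928
x_1 = 6.7561 - 0.005*339.2928 = 5.0596


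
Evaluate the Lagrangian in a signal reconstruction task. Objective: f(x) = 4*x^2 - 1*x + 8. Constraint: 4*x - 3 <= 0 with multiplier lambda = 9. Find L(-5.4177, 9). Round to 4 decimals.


Step 1: Evaluate f(x).
f(-5.4177) = 4*(-5.4177)^2 - 1*(-5.4177) + 8 = 130.8236
Step 2: Evaluate g(x).
g(-5.4177) = 4*-5.4177 - 3 = -24.6708
Step 3: Compute Lagrangian.
L = 130.8236 + 9*-24.6708 = -91.2136


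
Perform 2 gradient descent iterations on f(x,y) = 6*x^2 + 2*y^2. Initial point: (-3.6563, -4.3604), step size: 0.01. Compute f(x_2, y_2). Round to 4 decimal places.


Gradient descent on f(x,y) = 6*x^2 + 2*y^2.
Starting point: (-3.6563, -4.3604), alpha = 0.01
Step 1: grad_x = 2*6*-3.6563 = -43.8756, grad_y = 2*2*-4.3604 = -17.4416
  x_1 = -3.6563 - 0.01*-43.8756 = -3.2175
  y_1 = -4.3604 - 0.01*-17.4416 = -4.186
Step 2: grad_x = 2*6*-3.2175 = -38.6105, grad_y = 2*2*-4.186 = -16.7439
  x_2 = -3.2175 - 0.01*-38.6105 = -2.8314
  y_2 = -4.186 - 0.01*-16.7439 = -4.0185
f(-2.8314, -4.0185) = 6*(-2.8314)^2 + 2*(-4.0185)^2 = 80.3997


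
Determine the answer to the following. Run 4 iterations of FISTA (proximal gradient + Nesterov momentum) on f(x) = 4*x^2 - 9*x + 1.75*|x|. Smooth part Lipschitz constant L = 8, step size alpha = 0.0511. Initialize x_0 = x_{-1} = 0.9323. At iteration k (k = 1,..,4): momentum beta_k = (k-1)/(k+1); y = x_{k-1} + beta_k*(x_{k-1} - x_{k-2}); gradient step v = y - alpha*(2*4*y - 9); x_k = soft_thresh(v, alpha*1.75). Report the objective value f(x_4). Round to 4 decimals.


FISTA on f(x) = 4*x^2 - 9*x + 1.75*|x|
L = 8, alpha = 0.0511
Iteration 1: beta = 0.0, y = 0.9323 + 0.0*(0.9323 - 0.9323) = 0.9323
  grad(y) = -1.5416, v = y - alpha*grad = 1.0111
  prox(v) = soft_thresh(1.0111, 0.0894) = 0.9217
Iteration 2: beta = 0.3333, y = 0.9217 + 0.3333*(0.9217 - 0.9323) = 0.9181
  grad(y) = -1.6552, v = y - alpha*grad = 1.0027
  prox(v) = soft_thresh(1.0027, 0.0894) = 0.9133
Iteration 3: beta = 0.5, y = 0.9133 + 0.5*(0.9133 - 0.9217) = 0.9091
  grad(y) = -1.7275, v = y - alpha*grad = 0.9973
  prox(v) = soft_thresh(0.9973, 0.0894) = 0.9079
Iteration 4: beta = 0.6, y = 0.9079 + 0.6*(0.9079 - 0.9133) = 0.9047
  grad(y) = -1.7624, v = y - alpha*grad = 0.9948
  prox(v) = soft_thresh(0.9948, 0.0894) = 0.9053
f(x_4) = 4*0.9053^2 - 9*0.9053 + 1.75*|0.9053| = -3.2852


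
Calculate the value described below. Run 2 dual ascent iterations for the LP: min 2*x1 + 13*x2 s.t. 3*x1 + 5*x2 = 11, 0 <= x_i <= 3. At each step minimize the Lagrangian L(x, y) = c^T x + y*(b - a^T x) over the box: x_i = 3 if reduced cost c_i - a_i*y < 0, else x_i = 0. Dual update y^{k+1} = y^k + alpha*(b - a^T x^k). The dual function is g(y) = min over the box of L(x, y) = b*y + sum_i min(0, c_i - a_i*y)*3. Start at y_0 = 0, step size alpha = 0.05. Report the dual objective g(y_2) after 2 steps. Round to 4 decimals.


Dual ascent for LP: min 2*x1 + 13*x2, 3*x1 + 5*x2 = 11, 0 <= x_i <= 3
Step 1: y^k = 0.0, reduced costs: (2.0, 13.0)
  x^k = (0.0, 0.0), subgradient = b - a^T x = 11.0
  y^{k+1} = 0.0 + 0.05*11.0 = 0.55
Step 2: y^k = 0.55, reduced costs: (0.35, 10.25)
  x^k = (0.0, 0.0), subgradient = b - a^T x = 11.0
  y^{k+1} = 0.55 + 0.05*11.0 = 1.1
Dual objective at y_2 = 1.1: reduced costs (-1.3, 7.5), box minimizer x = (3.0, 0.0)
g(y_2) = b*y + (c1 - a1*y)*x1 + (c2 - a2*y)*x2 = 11*1.1 + (-1.3)*3.0 + 7.5*0.0 = 12.1 - 3.9 + 0.0 = 8.2


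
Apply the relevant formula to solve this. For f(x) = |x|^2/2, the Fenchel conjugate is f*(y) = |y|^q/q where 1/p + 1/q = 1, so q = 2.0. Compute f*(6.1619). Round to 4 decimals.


The conjugate exponent q satisfies 1/p + 1/q = 1.
p = 2, so q = 2/(2 - 1) = 2.0
|y|^q = 6.1619^2.0 = 37.969
f*(6.1619) = 37.969 / 2.0 = 18.9845


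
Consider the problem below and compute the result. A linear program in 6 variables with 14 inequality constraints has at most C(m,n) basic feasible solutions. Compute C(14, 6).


Each vertex corresponds to some choice of n active constraints out of m, so the number of vertices is at most C(m, n) = m! / (n!(m-n)!).
m = 14, n = 6
Numerator: 14 * 13 * 12 * 11 * 10 * 9
Denominator: 6! = 720
C(14, 6) = 3003


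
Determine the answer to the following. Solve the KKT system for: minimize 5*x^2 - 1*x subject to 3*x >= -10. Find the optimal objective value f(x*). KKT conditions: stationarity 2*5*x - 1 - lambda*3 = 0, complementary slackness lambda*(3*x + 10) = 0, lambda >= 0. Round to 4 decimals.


Step 1: Try lambda = 0 (constraint inactive).
Stationarity: 2*5*x - 1 = 0
x* = 1/(2*5) = 0.1
Check constraint: 3*0.1 = 0.3 >= -10 -- satisfied.
Step 2: Compute optimal value.
f(x*) = 5*0.1^2 - 1*0.1 = -0.05


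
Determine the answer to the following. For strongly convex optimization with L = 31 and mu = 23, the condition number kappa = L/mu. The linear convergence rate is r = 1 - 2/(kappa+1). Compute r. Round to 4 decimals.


Step 1: Compute the condition number.
kappa = L/mu = 31/23 = 1.3478
Step 2: Compute the convergence rate.
r = 1 - 2/(kappa + 1) = 1 - 2*mu/(L + mu) = (L - mu)/(L + mu) = 8/54 = 0.1481


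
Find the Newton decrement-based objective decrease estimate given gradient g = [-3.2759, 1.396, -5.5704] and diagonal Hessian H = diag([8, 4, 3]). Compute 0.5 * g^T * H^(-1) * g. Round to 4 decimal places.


Step 1: H is diagonal, so H^(-1) * g = [-0.4095, 0.349, -1.8568].
Step 2: g^T H^(-1) g = sum_i g_i^2 / H_ii
  = (-3.2759)^2/8 + (1.396)^2/4 + (-5.5704)^2/3
  = 1.3414 + 0.4872 + 10.3431 = 12.1718
Step 3: Objective decrease = 0.5 * g^T H^(-1) g = 6.0859


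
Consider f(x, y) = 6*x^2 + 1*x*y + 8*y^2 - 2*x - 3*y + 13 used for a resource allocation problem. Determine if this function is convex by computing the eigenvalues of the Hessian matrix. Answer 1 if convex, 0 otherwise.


The Hessian of f(x,y) = 6*x^2 + 1*x*y + 8*y^2 - 2*x - 3*y + 13 is:
H = [[12, 1], [1, 16]]
Trace = 12 + 16 = 28
Determinant = 12*16 - (1)^2 = 191
Discriminant = (28)^2 - 4*191 = 20.0
Eigenvalues: lambda_1 = 11.7639, lambda_2 = 16.2361
The function is convex.

1


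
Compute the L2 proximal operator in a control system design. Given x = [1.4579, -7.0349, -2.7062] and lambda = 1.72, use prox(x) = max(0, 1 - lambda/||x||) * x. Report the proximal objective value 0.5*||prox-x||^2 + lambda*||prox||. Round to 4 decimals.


Step 1: Compute ||x||.
||x|| = 7.6772
Step 2: Compute scaling factor.
scale = max(0, 1 - 1.72/7.6772) = 0.776
Step 3: prox(x) = [1.1313, -5.4588, -2.0999]
||prox(x)|| = 5.9572
Step 4: Proximal objective.
0.5*||prox-x||^2 = 1.4792
lambda*||prox|| = 10.2464
Total = 11.7255


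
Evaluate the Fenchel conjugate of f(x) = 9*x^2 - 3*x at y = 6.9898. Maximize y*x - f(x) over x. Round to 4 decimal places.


f*(y) = sup_x {y*x - a*x^2 - b*x} = sup_x {(y-b)*x - a*x^2}
FOC: (y - b) - 2a*x = 0 => x* = (y - b)/(2a)
x* = (6.9898 + 3)/(2*9) = 0.555
f*(6.9898) = (y-b)^2/(4a) = (6.9898 + 3)^2/(4*9)
= 99.7961/36 = 2.7721


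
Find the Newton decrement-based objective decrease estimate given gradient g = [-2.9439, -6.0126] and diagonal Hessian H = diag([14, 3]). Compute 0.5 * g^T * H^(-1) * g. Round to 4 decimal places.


Step 1: H is diagonal, so H^(-1) * g = [-0.2103, -2.0042].
Step 2: g^T H^(-1) g = sum_i g_i^2 / H_ii
  = (-2.9439)^2/14 + (-6.0126)^2/3
  = 0.619 + 12.0505 = 12.6695
Step 3: Objective decrease = 0.5 * g^T H^(-1) g = 6.3347


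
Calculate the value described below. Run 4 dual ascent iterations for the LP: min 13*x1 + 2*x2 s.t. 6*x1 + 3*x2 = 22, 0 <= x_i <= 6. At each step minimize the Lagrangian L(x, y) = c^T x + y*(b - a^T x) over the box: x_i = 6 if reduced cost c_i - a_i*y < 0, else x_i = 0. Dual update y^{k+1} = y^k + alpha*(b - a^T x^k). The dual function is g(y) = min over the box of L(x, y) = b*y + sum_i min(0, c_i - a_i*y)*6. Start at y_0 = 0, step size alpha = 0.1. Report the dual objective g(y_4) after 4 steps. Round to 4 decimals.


Dual ascent for LP: min 13*x1 + 2*x2, 6*x1 + 3*x2 = 22, 0 <= x_i <= 6
Step 1: y^k = 0.0, reduced costs: (13.0, 2.0)
  x^k = (0.0, 0.0), subgradient = b - a^T x = 22.0
  y^{k+1} = 0.0 + 0.1*22.0 = 2.2
Step 2: y^k = 2.2, reduced costs: (-0.2, -4.6)
  x^k = (6.0, 6.0), subgradient = b - a^T x = -32.0
  y^{k+1} = 2.2 + 0.1*-32.0 = -1.0
Step 3: y^k = -1.0, reduced costs: (19.0, 5.0)
  x^k = (0.0, 0.0), subgradient = b - a^T x = 22.0
  y^{k+1} = -1.0 + 0.1*22.0 = 1.2
Step 4: y^k = 1.2, reduced costs: (5.8, -1.6)
  x^k = (0.0, 6.0), subgradient = b - a^T x = 4.0
  y^{k+1} = 1.2 + 0.1*4.0 = 1.6
Dual objective at y_4 = 1.6: reduced costs (3.4, -2.8), box minimizer x = (0.0, 6.0)
g(y_4) = b*y + (c1 - a1*y)*x1 + (c2 - a2*y)*x2 = 22*1.6 + 3.4*0.0 + (-2.8)*6.0 = 35.2 + 0.0 - 16.8 = 18.4


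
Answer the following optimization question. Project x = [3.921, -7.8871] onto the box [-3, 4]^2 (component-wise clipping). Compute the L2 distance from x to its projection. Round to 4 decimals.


Project each component onto [-3, 4].
clip(3.921) = 3.921, clip(-7.8871) = -3.0
Projection = [3.921, -3.0]
Squared diffs: [0.0, 23.8837]
Distance = sqrt(23.8837) = 4.8871


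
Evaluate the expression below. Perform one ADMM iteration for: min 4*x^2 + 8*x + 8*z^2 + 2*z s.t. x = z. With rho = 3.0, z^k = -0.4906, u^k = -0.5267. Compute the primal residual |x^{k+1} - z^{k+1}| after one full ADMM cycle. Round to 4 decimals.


ADMM iteration with rho = 3.0, z^k = -0.4906, u^k = -0.5267
Step 1: x-update.
Minimize 4*x^2 + 8*x + (3.0/2)*(x + 0.4906 - 0.5267)^2
FOC: (2*4 + 3.0)*x = -8 + 3.0*(-0.4906 + 0.5267)
x^{k+1} = -0.7174
Step 2: z-update.
Minimize 8*z^2 + 2*z + (3.0/2)*(-0.7174 - z - 0.5267)^2
FOC: (2*8 + 3.0)*z = -2 + 3.0*(-0.7174 - 0.5267)
z^{k+1} = -0.3017
Step 3: u-update.
u^{k+1} = -0.5267 - 0.7174 + 0.3017 = -0.9424
Step 4: Primal residual = |-0.7174 + 0.3017| = 0.4157


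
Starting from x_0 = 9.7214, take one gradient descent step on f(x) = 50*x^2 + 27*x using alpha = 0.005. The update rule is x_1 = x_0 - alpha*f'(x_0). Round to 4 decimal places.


We compute the gradient at x_0 and apply the update.
f'(x) = 100*x + 27
f'(9.7214) = 100*9.7214 + 27 = 999.14
x_1 = 9.7214 - 0.005*999.14 = 4.7257


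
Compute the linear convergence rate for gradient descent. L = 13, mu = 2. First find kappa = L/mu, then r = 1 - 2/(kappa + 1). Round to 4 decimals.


Step 1: Compute the condition number.
kappa = L/mu = 13/2 = 6.5
Step 2: Compute the convergence rate.
r = 1 - 2/(kappa + 1) = 1 - 2*mu/(L + mu) = (L - mu)/(L + mu) = 11/15 = 0.7333


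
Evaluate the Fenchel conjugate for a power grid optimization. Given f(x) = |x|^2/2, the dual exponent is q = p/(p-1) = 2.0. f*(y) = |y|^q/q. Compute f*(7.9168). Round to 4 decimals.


The conjugate exponent q satisfies 1/p + 1/q = 1.
p = 2, so q = 2/(2 - 1) = 2.0
|y|^q = 7.9168^2.0 = 62.6757
f*(7.9168) = 62.6757 / 2.0 = 31.3379


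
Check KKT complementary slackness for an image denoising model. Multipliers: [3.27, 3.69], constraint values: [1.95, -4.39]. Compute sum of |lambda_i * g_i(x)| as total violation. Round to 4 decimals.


KKT complementary slackness check:
lambda_1 * g_1 = 3.27 * 1.95 = 6.3765
lambda_2 * g_2 = 3.69 * -4.39 = -16.1991
Total violation = 6.3765 + 16.1991 = 22.5756


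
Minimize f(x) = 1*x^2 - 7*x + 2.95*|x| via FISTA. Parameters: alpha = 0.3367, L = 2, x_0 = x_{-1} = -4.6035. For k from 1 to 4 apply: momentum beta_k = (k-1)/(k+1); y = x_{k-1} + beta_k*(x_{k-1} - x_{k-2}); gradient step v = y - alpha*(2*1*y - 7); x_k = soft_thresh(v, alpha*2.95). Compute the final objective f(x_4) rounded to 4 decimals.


FISTA on f(x) = 1*x^2 - 7*x + 2.95*|x|
L = 2, alpha = 0.3367
Iteration 1: beta = 0.0, y = -4.6035 + 0.0*(-4.6035 + 4.6035) = -4.6035
  grad(y) = -16.207, v = y - alpha*grad = 0.8534
  prox(v) = soft_thresh(0.8534, 0.9933) = 0.0
Iteration 2: beta = 0.3333, y = 0.0 + 0.3333*(0.0 + 4.6035) = 1.5345
  grad(y) = -3.931, v = y - alpha*grad = 2.8581
  prox(v) = soft_thresh(2.8581, 0.9933) = 1.8648
Iteration 3: beta = 0.5, y = 1.8648 + 0.5*(1.8648 - 0.0) = 2.7972
  grad(y) = -1.4056, v = y - alpha*grad = 3.2705
  prox(v) = soft_thresh(3.2705, 0.9933) = 2.2772
Iteration 4: beta = 0.6, y = 2.2772 + 0.6*(2.2772 - 1.8648) = 2.5246
  grad(y) = -1.9507, v = y - alpha*grad = 3.1814
  prox(v) = soft_thresh(3.1814, 0.9933) = 2.1882
f(x_4) = 1*2.1882^2 - 7*2.1882 + 2.95*|2.1882| = -4.074


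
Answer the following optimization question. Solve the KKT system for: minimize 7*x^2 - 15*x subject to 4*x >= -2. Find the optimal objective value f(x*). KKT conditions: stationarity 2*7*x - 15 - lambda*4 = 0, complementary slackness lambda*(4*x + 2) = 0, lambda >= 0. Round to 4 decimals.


Step 1: Try lambda = 0 (constraint inactive).
Stationarity: 2*7*x - 15 = 0
x* = 15/(2*7) = 15/14 = 1.0714 (rounded; the exact value 15/14 is used below)
Check constraint: 4*1.0714 = 4.2856 >= -2 -- satisfied.
Step 2: Compute optimal value.
f(x*) = 7*(15/14)^2 - 15*(15/14) = -8.0357


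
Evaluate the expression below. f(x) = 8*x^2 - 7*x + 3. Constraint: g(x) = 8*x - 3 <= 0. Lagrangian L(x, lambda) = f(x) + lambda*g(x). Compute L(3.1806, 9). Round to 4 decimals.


Step 1: Evaluate f(x).
f(3.1806) = 8*3.1806^2 - 7*3.1806 + 3 = 61.6655
Step 2: Evaluate g(x).
g(3.1806) = 8*3.1806 - 3 = 22.4448
Step 3: Compute Lagrangian.
L = 61.6655 + 9*22.4448 = 263.6687


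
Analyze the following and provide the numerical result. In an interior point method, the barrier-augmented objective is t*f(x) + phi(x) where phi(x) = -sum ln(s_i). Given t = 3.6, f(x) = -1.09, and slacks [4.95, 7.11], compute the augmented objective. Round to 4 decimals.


Step 1: Compute log-barrier.
ln values: [1.5994, 1.9615]
phi = -(1.5994 + 1.9615) = -3.5609
Step 2: Compute augmented objective.
t*f(x) = 3.6*-1.09 = -3.924
Total = -3.924 - 3.5609 = -7.4849


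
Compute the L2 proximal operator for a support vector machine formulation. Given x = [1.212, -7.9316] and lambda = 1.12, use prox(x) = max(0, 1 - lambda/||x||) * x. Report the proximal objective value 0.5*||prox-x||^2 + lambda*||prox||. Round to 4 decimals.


Step 1: Compute ||x||.
||x|| = 8.0237
Step 2: Compute scaling factor.
scale = max(0, 1 - 1.12/8.0237) = 0.8604
Step 3: prox(x) = [1.0428, -6.8245]
||prox(x)|| = 6.9037
Step 4: Proximal objective.
0.5*||prox-x||^2 = 0.6272
lambda*||prox|| = 7.7321
Total = 8.3593


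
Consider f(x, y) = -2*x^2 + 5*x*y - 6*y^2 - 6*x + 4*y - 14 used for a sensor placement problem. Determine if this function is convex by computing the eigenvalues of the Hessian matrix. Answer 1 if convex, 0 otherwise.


The Hessian of f(x,y) = -2*x^2 + 5*x*y - 6*y^2 - 6*x + 4*y - 14 is:
H = [[-4, 5], [5, -12]]
Trace = -4 - 12 = -16
Determinant = -4*-12 - (5)^2 = 23
Discriminant = (-16)^2 - 4*23 = 164.0
Eigenvalues: lambda_1 = -14.4031, lambda_2 = -1.5969
The function is not convex.

0


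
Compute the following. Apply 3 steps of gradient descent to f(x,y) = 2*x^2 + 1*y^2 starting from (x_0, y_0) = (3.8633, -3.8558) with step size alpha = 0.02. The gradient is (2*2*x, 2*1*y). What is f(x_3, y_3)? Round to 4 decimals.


Gradient descent on f(x,y) = 2*x^2 + 1*y^2.
Starting point: (3.8633, -3.8558), alpha = 0.02
Step 1: grad_x = 2*2*3.8633 = 15.4532, grad_y = 2*1*-3.8558 = -7.7116
  x_1 = 3.8633 - 0.02*15.4532 = 3.5542
  y_1 = -3.8558 - 0.02*-7.7116 = -3.7016
Step 2: grad_x = 2*2*3.5542 = 14.2169, grad_y = 2*1*-3.7016 = -7.4031
  x_2 = 3.5542 - 0.02*14.2169 = 3.2699
  y_2 = -3.7016 - 0.02*-7.4031 = -3.5535
Step 3: grad_x = 2*2*3.2699 = 13.0796, grad_y = 2*1*-3.5535 = -7.107
  x_3 = 3.2699 - 0.02*13.0796 = 3.0083
  y_3 = -3.5535 - 0.02*-7.107 = -3.4114
f(3.0083, -3.4114) = 2*3.0083^2 + 1*(-3.4114)^2 = 29.7372
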